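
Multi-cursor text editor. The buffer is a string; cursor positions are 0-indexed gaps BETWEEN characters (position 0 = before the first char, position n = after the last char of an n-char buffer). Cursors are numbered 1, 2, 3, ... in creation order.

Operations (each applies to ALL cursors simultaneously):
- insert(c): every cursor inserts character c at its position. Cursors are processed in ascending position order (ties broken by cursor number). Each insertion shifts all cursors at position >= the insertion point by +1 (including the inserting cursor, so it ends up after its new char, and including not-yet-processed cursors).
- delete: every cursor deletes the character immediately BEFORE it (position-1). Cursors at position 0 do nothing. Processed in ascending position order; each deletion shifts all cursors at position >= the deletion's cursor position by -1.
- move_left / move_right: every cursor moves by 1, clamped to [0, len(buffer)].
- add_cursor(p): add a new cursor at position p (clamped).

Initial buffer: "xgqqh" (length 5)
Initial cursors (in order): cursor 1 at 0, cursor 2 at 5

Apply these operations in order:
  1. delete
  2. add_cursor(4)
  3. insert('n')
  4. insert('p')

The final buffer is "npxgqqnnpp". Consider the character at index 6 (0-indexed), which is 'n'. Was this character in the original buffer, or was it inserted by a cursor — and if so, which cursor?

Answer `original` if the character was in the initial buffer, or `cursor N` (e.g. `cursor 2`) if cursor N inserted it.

Answer: cursor 2

Derivation:
After op 1 (delete): buffer="xgqq" (len 4), cursors c1@0 c2@4, authorship ....
After op 2 (add_cursor(4)): buffer="xgqq" (len 4), cursors c1@0 c2@4 c3@4, authorship ....
After op 3 (insert('n')): buffer="nxgqqnn" (len 7), cursors c1@1 c2@7 c3@7, authorship 1....23
After op 4 (insert('p')): buffer="npxgqqnnpp" (len 10), cursors c1@2 c2@10 c3@10, authorship 11....2323
Authorship (.=original, N=cursor N): 1 1 . . . . 2 3 2 3
Index 6: author = 2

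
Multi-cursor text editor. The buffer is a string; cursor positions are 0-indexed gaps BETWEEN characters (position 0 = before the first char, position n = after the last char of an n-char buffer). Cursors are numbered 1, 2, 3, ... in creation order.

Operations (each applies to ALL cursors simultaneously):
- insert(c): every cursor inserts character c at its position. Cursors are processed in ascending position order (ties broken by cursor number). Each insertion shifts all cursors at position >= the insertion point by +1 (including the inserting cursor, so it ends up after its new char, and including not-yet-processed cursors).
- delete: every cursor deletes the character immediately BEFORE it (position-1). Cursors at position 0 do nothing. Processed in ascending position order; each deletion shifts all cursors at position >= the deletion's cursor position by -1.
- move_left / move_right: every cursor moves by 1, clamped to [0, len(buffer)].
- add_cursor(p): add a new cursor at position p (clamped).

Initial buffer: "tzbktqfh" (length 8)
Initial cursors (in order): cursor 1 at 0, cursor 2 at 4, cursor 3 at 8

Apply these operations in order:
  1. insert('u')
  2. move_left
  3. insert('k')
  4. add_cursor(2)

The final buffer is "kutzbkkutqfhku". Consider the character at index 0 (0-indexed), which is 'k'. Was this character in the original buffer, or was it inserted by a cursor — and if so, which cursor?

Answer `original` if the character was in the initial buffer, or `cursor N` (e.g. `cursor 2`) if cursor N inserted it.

After op 1 (insert('u')): buffer="utzbkutqfhu" (len 11), cursors c1@1 c2@6 c3@11, authorship 1....2....3
After op 2 (move_left): buffer="utzbkutqfhu" (len 11), cursors c1@0 c2@5 c3@10, authorship 1....2....3
After op 3 (insert('k')): buffer="kutzbkkutqfhku" (len 14), cursors c1@1 c2@7 c3@13, authorship 11....22....33
After op 4 (add_cursor(2)): buffer="kutzbkkutqfhku" (len 14), cursors c1@1 c4@2 c2@7 c3@13, authorship 11....22....33
Authorship (.=original, N=cursor N): 1 1 . . . . 2 2 . . . . 3 3
Index 0: author = 1

Answer: cursor 1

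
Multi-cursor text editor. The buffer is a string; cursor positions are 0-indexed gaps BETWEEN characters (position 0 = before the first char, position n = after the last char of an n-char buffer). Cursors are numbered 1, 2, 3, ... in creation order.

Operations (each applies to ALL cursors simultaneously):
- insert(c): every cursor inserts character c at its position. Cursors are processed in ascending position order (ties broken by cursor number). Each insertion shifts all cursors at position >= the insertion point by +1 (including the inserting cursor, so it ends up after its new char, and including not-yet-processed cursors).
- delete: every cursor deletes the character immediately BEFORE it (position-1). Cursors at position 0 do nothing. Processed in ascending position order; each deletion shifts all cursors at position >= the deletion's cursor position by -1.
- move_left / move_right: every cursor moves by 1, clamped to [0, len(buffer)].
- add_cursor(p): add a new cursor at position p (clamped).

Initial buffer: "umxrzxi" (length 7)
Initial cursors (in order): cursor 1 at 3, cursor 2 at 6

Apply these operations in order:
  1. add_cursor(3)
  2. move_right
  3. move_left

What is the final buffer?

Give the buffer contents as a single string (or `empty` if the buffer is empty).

After op 1 (add_cursor(3)): buffer="umxrzxi" (len 7), cursors c1@3 c3@3 c2@6, authorship .......
After op 2 (move_right): buffer="umxrzxi" (len 7), cursors c1@4 c3@4 c2@7, authorship .......
After op 3 (move_left): buffer="umxrzxi" (len 7), cursors c1@3 c3@3 c2@6, authorship .......

Answer: umxrzxi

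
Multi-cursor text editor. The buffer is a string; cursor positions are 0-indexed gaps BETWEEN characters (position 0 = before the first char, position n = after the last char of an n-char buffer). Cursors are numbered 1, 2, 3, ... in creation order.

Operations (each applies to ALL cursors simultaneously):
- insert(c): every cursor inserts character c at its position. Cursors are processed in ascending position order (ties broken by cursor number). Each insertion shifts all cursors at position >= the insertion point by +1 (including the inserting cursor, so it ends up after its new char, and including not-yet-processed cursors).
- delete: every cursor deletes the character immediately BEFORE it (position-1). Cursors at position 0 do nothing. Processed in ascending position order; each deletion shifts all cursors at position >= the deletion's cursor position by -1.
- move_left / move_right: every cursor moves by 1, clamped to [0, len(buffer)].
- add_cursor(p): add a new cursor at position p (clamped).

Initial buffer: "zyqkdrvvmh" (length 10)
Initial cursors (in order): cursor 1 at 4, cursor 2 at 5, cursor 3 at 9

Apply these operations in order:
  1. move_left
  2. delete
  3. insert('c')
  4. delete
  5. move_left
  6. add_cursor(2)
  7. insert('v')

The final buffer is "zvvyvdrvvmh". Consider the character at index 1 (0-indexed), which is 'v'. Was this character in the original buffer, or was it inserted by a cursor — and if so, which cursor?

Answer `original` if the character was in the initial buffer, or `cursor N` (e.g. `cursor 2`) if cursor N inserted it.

Answer: cursor 1

Derivation:
After op 1 (move_left): buffer="zyqkdrvvmh" (len 10), cursors c1@3 c2@4 c3@8, authorship ..........
After op 2 (delete): buffer="zydrvmh" (len 7), cursors c1@2 c2@2 c3@5, authorship .......
After op 3 (insert('c')): buffer="zyccdrvcmh" (len 10), cursors c1@4 c2@4 c3@8, authorship ..12...3..
After op 4 (delete): buffer="zydrvmh" (len 7), cursors c1@2 c2@2 c3@5, authorship .......
After op 5 (move_left): buffer="zydrvmh" (len 7), cursors c1@1 c2@1 c3@4, authorship .......
After op 6 (add_cursor(2)): buffer="zydrvmh" (len 7), cursors c1@1 c2@1 c4@2 c3@4, authorship .......
After op 7 (insert('v')): buffer="zvvyvdrvvmh" (len 11), cursors c1@3 c2@3 c4@5 c3@8, authorship .12.4..3...
Authorship (.=original, N=cursor N): . 1 2 . 4 . . 3 . . .
Index 1: author = 1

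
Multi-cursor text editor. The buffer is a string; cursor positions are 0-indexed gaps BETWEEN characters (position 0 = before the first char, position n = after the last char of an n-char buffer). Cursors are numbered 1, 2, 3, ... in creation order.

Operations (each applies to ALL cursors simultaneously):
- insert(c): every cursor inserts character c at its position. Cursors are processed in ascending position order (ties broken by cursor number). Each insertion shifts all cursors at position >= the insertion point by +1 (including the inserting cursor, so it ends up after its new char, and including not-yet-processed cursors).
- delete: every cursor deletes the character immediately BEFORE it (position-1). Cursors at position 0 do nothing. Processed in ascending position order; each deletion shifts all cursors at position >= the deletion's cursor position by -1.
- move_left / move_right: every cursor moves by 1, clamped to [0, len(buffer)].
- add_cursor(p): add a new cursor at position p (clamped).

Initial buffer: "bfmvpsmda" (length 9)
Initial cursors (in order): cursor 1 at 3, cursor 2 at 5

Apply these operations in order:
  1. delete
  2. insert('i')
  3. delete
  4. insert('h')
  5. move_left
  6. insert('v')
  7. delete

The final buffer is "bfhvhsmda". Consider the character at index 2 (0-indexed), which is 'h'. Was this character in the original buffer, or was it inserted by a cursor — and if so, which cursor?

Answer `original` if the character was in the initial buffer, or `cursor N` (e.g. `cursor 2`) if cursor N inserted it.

After op 1 (delete): buffer="bfvsmda" (len 7), cursors c1@2 c2@3, authorship .......
After op 2 (insert('i')): buffer="bfivismda" (len 9), cursors c1@3 c2@5, authorship ..1.2....
After op 3 (delete): buffer="bfvsmda" (len 7), cursors c1@2 c2@3, authorship .......
After op 4 (insert('h')): buffer="bfhvhsmda" (len 9), cursors c1@3 c2@5, authorship ..1.2....
After op 5 (move_left): buffer="bfhvhsmda" (len 9), cursors c1@2 c2@4, authorship ..1.2....
After op 6 (insert('v')): buffer="bfvhvvhsmda" (len 11), cursors c1@3 c2@6, authorship ..11.22....
After op 7 (delete): buffer="bfhvhsmda" (len 9), cursors c1@2 c2@4, authorship ..1.2....
Authorship (.=original, N=cursor N): . . 1 . 2 . . . .
Index 2: author = 1

Answer: cursor 1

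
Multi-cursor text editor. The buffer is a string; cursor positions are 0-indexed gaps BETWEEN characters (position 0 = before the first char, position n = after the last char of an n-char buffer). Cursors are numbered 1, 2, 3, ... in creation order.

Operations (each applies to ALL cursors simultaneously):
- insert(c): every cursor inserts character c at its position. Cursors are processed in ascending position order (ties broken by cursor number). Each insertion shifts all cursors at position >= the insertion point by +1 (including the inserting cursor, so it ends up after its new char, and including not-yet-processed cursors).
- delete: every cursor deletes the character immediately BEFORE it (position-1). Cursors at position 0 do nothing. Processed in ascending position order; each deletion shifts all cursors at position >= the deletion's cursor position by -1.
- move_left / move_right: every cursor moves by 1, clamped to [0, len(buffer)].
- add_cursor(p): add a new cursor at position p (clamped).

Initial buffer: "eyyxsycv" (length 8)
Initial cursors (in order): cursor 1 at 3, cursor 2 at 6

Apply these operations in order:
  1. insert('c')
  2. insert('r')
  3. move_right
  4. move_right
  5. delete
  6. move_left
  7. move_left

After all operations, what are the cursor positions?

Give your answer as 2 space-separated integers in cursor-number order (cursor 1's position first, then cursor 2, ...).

Answer: 4 8

Derivation:
After op 1 (insert('c')): buffer="eyycxsyccv" (len 10), cursors c1@4 c2@8, authorship ...1...2..
After op 2 (insert('r')): buffer="eyycrxsycrcv" (len 12), cursors c1@5 c2@10, authorship ...11...22..
After op 3 (move_right): buffer="eyycrxsycrcv" (len 12), cursors c1@6 c2@11, authorship ...11...22..
After op 4 (move_right): buffer="eyycrxsycrcv" (len 12), cursors c1@7 c2@12, authorship ...11...22..
After op 5 (delete): buffer="eyycrxycrc" (len 10), cursors c1@6 c2@10, authorship ...11..22.
After op 6 (move_left): buffer="eyycrxycrc" (len 10), cursors c1@5 c2@9, authorship ...11..22.
After op 7 (move_left): buffer="eyycrxycrc" (len 10), cursors c1@4 c2@8, authorship ...11..22.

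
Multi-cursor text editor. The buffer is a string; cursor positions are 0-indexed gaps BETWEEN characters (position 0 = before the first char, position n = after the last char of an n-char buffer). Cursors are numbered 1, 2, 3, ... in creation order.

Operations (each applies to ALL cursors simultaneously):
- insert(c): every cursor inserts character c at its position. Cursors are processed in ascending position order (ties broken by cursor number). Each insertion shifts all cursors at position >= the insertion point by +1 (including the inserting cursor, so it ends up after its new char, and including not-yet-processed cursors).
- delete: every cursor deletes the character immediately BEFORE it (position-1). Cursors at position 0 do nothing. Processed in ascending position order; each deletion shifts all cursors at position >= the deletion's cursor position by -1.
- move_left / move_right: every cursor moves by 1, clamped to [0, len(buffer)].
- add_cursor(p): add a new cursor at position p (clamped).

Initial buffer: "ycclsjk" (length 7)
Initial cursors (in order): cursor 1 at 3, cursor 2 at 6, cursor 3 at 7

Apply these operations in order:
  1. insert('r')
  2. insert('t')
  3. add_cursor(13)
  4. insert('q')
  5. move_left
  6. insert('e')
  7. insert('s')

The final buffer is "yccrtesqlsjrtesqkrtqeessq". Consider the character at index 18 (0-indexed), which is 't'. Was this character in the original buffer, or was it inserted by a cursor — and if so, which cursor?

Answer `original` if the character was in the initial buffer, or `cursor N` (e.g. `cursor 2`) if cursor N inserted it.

After op 1 (insert('r')): buffer="yccrlsjrkr" (len 10), cursors c1@4 c2@8 c3@10, authorship ...1...2.3
After op 2 (insert('t')): buffer="yccrtlsjrtkrt" (len 13), cursors c1@5 c2@10 c3@13, authorship ...11...22.33
After op 3 (add_cursor(13)): buffer="yccrtlsjrtkrt" (len 13), cursors c1@5 c2@10 c3@13 c4@13, authorship ...11...22.33
After op 4 (insert('q')): buffer="yccrtqlsjrtqkrtqq" (len 17), cursors c1@6 c2@12 c3@17 c4@17, authorship ...111...222.3334
After op 5 (move_left): buffer="yccrtqlsjrtqkrtqq" (len 17), cursors c1@5 c2@11 c3@16 c4@16, authorship ...111...222.3334
After op 6 (insert('e')): buffer="yccrteqlsjrteqkrtqeeq" (len 21), cursors c1@6 c2@13 c3@20 c4@20, authorship ...1111...2222.333344
After op 7 (insert('s')): buffer="yccrtesqlsjrtesqkrtqeessq" (len 25), cursors c1@7 c2@15 c3@24 c4@24, authorship ...11111...22222.33334344
Authorship (.=original, N=cursor N): . . . 1 1 1 1 1 . . . 2 2 2 2 2 . 3 3 3 3 4 3 4 4
Index 18: author = 3

Answer: cursor 3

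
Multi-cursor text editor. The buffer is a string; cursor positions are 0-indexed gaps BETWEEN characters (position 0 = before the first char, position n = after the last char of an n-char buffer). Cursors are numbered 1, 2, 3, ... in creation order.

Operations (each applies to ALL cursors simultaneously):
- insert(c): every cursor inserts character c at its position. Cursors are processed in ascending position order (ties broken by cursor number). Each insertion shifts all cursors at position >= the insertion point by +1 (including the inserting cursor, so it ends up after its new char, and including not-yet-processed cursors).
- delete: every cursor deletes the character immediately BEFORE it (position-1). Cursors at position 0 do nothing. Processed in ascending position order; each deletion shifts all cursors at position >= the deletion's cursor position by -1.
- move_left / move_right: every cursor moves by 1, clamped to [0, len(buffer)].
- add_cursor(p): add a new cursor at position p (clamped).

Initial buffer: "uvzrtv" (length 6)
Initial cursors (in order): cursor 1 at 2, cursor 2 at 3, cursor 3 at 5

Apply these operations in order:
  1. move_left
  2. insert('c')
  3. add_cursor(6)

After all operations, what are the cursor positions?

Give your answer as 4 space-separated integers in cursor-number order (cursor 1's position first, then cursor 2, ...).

After op 1 (move_left): buffer="uvzrtv" (len 6), cursors c1@1 c2@2 c3@4, authorship ......
After op 2 (insert('c')): buffer="ucvczrctv" (len 9), cursors c1@2 c2@4 c3@7, authorship .1.2..3..
After op 3 (add_cursor(6)): buffer="ucvczrctv" (len 9), cursors c1@2 c2@4 c4@6 c3@7, authorship .1.2..3..

Answer: 2 4 7 6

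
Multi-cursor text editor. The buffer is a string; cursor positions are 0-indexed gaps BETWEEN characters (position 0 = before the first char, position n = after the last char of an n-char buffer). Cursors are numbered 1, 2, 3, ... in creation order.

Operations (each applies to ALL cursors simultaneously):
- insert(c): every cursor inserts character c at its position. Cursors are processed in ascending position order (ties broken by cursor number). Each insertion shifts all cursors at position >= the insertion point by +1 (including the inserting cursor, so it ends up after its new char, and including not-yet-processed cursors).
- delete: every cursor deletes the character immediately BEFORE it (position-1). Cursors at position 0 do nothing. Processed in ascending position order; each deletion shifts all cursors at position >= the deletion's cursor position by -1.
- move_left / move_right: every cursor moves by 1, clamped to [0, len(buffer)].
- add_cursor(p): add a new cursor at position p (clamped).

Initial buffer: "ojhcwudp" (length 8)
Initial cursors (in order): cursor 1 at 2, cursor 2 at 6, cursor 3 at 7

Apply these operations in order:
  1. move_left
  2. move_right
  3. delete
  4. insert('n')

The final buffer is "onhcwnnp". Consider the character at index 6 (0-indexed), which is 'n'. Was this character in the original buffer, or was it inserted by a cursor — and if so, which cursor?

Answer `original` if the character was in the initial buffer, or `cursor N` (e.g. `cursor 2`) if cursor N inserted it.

Answer: cursor 3

Derivation:
After op 1 (move_left): buffer="ojhcwudp" (len 8), cursors c1@1 c2@5 c3@6, authorship ........
After op 2 (move_right): buffer="ojhcwudp" (len 8), cursors c1@2 c2@6 c3@7, authorship ........
After op 3 (delete): buffer="ohcwp" (len 5), cursors c1@1 c2@4 c3@4, authorship .....
After op 4 (insert('n')): buffer="onhcwnnp" (len 8), cursors c1@2 c2@7 c3@7, authorship .1...23.
Authorship (.=original, N=cursor N): . 1 . . . 2 3 .
Index 6: author = 3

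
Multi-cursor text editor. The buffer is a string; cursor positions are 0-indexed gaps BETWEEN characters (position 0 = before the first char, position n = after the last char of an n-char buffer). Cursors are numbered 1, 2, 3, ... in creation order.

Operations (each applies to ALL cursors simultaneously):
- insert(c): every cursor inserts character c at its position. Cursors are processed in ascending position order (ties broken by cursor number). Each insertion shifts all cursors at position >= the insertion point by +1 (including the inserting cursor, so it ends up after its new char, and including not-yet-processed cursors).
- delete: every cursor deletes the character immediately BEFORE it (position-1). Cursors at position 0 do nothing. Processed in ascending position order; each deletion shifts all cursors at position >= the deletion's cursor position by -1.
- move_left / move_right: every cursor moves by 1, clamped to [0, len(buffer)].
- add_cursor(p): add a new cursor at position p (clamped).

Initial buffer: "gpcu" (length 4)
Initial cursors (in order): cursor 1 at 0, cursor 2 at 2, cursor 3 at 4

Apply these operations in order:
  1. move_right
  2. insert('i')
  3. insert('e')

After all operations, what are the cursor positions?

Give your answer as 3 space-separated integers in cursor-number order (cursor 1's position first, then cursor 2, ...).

After op 1 (move_right): buffer="gpcu" (len 4), cursors c1@1 c2@3 c3@4, authorship ....
After op 2 (insert('i')): buffer="gipciui" (len 7), cursors c1@2 c2@5 c3@7, authorship .1..2.3
After op 3 (insert('e')): buffer="giepcieuie" (len 10), cursors c1@3 c2@7 c3@10, authorship .11..22.33

Answer: 3 7 10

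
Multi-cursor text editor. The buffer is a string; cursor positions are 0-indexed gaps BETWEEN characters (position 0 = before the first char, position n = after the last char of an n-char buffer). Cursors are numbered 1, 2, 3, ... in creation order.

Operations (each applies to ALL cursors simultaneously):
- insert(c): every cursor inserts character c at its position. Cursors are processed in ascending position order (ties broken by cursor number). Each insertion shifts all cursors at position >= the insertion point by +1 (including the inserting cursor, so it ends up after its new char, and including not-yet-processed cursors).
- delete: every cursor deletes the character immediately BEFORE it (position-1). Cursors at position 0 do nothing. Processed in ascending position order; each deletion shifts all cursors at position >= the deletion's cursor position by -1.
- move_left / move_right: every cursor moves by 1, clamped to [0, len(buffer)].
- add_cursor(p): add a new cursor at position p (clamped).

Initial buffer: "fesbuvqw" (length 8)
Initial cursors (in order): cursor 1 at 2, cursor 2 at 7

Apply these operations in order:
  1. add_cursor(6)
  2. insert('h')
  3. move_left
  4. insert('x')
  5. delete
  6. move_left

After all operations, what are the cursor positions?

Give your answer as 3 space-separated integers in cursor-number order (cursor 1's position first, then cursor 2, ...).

Answer: 1 8 6

Derivation:
After op 1 (add_cursor(6)): buffer="fesbuvqw" (len 8), cursors c1@2 c3@6 c2@7, authorship ........
After op 2 (insert('h')): buffer="fehsbuvhqhw" (len 11), cursors c1@3 c3@8 c2@10, authorship ..1....3.2.
After op 3 (move_left): buffer="fehsbuvhqhw" (len 11), cursors c1@2 c3@7 c2@9, authorship ..1....3.2.
After op 4 (insert('x')): buffer="fexhsbuvxhqxhw" (len 14), cursors c1@3 c3@9 c2@12, authorship ..11....33.22.
After op 5 (delete): buffer="fehsbuvhqhw" (len 11), cursors c1@2 c3@7 c2@9, authorship ..1....3.2.
After op 6 (move_left): buffer="fehsbuvhqhw" (len 11), cursors c1@1 c3@6 c2@8, authorship ..1....3.2.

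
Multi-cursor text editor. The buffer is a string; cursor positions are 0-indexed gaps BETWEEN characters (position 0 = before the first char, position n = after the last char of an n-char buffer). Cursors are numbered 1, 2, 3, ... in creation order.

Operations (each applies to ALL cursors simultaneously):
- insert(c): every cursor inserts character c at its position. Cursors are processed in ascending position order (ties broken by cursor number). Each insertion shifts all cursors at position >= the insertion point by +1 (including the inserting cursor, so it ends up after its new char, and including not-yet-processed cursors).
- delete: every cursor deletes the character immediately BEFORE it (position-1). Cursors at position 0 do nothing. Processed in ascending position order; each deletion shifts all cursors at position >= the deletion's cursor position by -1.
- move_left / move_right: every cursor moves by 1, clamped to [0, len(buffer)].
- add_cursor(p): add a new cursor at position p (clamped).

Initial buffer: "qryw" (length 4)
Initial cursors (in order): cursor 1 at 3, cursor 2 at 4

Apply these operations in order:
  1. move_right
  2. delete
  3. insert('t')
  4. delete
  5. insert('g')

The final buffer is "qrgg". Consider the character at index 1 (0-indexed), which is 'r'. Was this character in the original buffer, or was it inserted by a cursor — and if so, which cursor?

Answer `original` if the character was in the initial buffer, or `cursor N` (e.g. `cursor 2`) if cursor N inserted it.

Answer: original

Derivation:
After op 1 (move_right): buffer="qryw" (len 4), cursors c1@4 c2@4, authorship ....
After op 2 (delete): buffer="qr" (len 2), cursors c1@2 c2@2, authorship ..
After op 3 (insert('t')): buffer="qrtt" (len 4), cursors c1@4 c2@4, authorship ..12
After op 4 (delete): buffer="qr" (len 2), cursors c1@2 c2@2, authorship ..
After op 5 (insert('g')): buffer="qrgg" (len 4), cursors c1@4 c2@4, authorship ..12
Authorship (.=original, N=cursor N): . . 1 2
Index 1: author = original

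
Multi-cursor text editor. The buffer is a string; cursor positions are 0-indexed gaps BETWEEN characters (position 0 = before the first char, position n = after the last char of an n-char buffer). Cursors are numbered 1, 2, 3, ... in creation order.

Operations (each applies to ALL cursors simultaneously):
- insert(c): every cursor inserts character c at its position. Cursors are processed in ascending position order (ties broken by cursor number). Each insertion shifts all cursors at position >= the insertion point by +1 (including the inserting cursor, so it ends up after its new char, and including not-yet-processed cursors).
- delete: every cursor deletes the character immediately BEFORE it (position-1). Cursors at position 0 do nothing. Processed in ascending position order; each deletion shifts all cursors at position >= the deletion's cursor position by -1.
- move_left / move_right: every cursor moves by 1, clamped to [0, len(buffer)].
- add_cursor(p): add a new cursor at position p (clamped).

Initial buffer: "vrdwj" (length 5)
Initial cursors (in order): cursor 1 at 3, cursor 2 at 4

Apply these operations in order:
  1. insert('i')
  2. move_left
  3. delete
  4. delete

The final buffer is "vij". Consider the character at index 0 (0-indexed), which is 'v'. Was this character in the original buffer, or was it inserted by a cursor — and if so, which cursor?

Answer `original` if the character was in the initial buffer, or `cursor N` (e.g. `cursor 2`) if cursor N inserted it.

After op 1 (insert('i')): buffer="vrdiwij" (len 7), cursors c1@4 c2@6, authorship ...1.2.
After op 2 (move_left): buffer="vrdiwij" (len 7), cursors c1@3 c2@5, authorship ...1.2.
After op 3 (delete): buffer="vriij" (len 5), cursors c1@2 c2@3, authorship ..12.
After op 4 (delete): buffer="vij" (len 3), cursors c1@1 c2@1, authorship .2.
Authorship (.=original, N=cursor N): . 2 .
Index 0: author = original

Answer: original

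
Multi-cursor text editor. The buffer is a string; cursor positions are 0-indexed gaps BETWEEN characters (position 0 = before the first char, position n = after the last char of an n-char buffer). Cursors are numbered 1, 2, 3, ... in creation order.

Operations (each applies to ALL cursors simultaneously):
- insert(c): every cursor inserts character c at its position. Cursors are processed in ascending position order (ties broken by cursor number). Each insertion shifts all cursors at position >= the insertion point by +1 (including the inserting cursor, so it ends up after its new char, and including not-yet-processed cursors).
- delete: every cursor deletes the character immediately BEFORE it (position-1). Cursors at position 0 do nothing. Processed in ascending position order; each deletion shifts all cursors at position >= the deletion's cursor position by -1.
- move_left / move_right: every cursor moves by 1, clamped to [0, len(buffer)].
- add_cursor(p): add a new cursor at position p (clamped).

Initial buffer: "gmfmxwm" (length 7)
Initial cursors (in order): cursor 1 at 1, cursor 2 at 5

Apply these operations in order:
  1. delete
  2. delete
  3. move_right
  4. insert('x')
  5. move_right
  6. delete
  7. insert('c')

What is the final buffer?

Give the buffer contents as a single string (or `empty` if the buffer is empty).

After op 1 (delete): buffer="mfmwm" (len 5), cursors c1@0 c2@3, authorship .....
After op 2 (delete): buffer="mfwm" (len 4), cursors c1@0 c2@2, authorship ....
After op 3 (move_right): buffer="mfwm" (len 4), cursors c1@1 c2@3, authorship ....
After op 4 (insert('x')): buffer="mxfwxm" (len 6), cursors c1@2 c2@5, authorship .1..2.
After op 5 (move_right): buffer="mxfwxm" (len 6), cursors c1@3 c2@6, authorship .1..2.
After op 6 (delete): buffer="mxwx" (len 4), cursors c1@2 c2@4, authorship .1.2
After op 7 (insert('c')): buffer="mxcwxc" (len 6), cursors c1@3 c2@6, authorship .11.22

Answer: mxcwxc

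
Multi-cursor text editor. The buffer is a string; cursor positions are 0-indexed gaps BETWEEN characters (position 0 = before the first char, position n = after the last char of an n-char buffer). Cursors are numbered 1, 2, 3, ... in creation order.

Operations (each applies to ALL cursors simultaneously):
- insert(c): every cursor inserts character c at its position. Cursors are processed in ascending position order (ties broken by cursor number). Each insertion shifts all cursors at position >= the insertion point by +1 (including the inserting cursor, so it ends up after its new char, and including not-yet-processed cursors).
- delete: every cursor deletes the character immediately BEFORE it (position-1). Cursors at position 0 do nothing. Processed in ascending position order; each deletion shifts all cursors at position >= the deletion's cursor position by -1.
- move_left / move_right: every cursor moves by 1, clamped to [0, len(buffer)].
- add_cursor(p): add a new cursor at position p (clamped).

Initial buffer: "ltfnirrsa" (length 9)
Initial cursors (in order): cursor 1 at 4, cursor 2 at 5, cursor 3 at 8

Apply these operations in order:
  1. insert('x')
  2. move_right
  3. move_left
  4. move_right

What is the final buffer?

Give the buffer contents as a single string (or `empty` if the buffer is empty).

Answer: ltfnxixrrsxa

Derivation:
After op 1 (insert('x')): buffer="ltfnxixrrsxa" (len 12), cursors c1@5 c2@7 c3@11, authorship ....1.2...3.
After op 2 (move_right): buffer="ltfnxixrrsxa" (len 12), cursors c1@6 c2@8 c3@12, authorship ....1.2...3.
After op 3 (move_left): buffer="ltfnxixrrsxa" (len 12), cursors c1@5 c2@7 c3@11, authorship ....1.2...3.
After op 4 (move_right): buffer="ltfnxixrrsxa" (len 12), cursors c1@6 c2@8 c3@12, authorship ....1.2...3.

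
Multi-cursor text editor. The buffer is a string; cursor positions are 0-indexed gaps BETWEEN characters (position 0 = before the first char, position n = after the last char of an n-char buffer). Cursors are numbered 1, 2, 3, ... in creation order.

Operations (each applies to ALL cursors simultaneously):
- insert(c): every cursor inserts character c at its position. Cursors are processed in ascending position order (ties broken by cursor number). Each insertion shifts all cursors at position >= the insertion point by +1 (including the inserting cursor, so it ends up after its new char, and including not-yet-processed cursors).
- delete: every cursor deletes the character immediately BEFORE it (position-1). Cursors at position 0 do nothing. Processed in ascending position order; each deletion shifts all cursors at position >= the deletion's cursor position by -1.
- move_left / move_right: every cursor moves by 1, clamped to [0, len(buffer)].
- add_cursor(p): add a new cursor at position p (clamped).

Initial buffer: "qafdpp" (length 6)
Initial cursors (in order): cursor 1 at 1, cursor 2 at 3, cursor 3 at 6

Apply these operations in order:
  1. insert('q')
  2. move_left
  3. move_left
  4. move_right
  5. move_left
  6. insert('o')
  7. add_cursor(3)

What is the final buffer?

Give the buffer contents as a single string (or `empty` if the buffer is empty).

After op 1 (insert('q')): buffer="qqafqdppq" (len 9), cursors c1@2 c2@5 c3@9, authorship .1..2...3
After op 2 (move_left): buffer="qqafqdppq" (len 9), cursors c1@1 c2@4 c3@8, authorship .1..2...3
After op 3 (move_left): buffer="qqafqdppq" (len 9), cursors c1@0 c2@3 c3@7, authorship .1..2...3
After op 4 (move_right): buffer="qqafqdppq" (len 9), cursors c1@1 c2@4 c3@8, authorship .1..2...3
After op 5 (move_left): buffer="qqafqdppq" (len 9), cursors c1@0 c2@3 c3@7, authorship .1..2...3
After op 6 (insert('o')): buffer="oqqaofqdpopq" (len 12), cursors c1@1 c2@5 c3@10, authorship 1.1.2.2..3.3
After op 7 (add_cursor(3)): buffer="oqqaofqdpopq" (len 12), cursors c1@1 c4@3 c2@5 c3@10, authorship 1.1.2.2..3.3

Answer: oqqaofqdpopq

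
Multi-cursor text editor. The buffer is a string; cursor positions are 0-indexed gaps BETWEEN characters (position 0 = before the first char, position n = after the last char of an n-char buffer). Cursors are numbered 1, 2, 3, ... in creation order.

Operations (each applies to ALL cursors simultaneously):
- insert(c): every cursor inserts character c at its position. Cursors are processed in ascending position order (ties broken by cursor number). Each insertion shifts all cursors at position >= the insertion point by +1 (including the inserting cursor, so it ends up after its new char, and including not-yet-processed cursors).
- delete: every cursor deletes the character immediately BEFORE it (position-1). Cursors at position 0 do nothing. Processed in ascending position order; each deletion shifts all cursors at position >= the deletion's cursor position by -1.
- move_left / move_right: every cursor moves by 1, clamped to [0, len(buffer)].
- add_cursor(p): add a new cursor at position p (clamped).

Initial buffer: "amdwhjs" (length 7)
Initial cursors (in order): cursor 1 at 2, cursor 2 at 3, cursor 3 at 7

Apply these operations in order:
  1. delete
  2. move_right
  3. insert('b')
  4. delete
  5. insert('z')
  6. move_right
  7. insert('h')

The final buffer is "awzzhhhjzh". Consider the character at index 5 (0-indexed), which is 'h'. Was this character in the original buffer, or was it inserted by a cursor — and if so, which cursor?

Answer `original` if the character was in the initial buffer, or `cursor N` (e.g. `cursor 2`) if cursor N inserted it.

Answer: cursor 1

Derivation:
After op 1 (delete): buffer="awhj" (len 4), cursors c1@1 c2@1 c3@4, authorship ....
After op 2 (move_right): buffer="awhj" (len 4), cursors c1@2 c2@2 c3@4, authorship ....
After op 3 (insert('b')): buffer="awbbhjb" (len 7), cursors c1@4 c2@4 c3@7, authorship ..12..3
After op 4 (delete): buffer="awhj" (len 4), cursors c1@2 c2@2 c3@4, authorship ....
After op 5 (insert('z')): buffer="awzzhjz" (len 7), cursors c1@4 c2@4 c3@7, authorship ..12..3
After op 6 (move_right): buffer="awzzhjz" (len 7), cursors c1@5 c2@5 c3@7, authorship ..12..3
After op 7 (insert('h')): buffer="awzzhhhjzh" (len 10), cursors c1@7 c2@7 c3@10, authorship ..12.12.33
Authorship (.=original, N=cursor N): . . 1 2 . 1 2 . 3 3
Index 5: author = 1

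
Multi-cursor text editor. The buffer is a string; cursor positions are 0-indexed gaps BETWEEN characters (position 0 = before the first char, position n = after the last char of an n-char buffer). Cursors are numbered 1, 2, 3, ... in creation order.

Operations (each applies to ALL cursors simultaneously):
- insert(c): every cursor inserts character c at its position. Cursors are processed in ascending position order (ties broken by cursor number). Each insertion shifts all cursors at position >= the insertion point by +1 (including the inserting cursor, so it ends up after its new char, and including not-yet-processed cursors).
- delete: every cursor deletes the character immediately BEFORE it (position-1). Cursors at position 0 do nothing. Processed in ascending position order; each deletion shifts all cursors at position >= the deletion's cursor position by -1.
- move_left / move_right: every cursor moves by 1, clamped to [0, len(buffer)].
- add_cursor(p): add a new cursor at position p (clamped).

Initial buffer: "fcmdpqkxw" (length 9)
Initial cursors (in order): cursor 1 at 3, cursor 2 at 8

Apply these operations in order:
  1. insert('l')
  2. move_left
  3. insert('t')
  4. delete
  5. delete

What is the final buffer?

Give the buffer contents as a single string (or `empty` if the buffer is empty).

After op 1 (insert('l')): buffer="fcmldpqkxlw" (len 11), cursors c1@4 c2@10, authorship ...1.....2.
After op 2 (move_left): buffer="fcmldpqkxlw" (len 11), cursors c1@3 c2@9, authorship ...1.....2.
After op 3 (insert('t')): buffer="fcmtldpqkxtlw" (len 13), cursors c1@4 c2@11, authorship ...11.....22.
After op 4 (delete): buffer="fcmldpqkxlw" (len 11), cursors c1@3 c2@9, authorship ...1.....2.
After op 5 (delete): buffer="fcldpqklw" (len 9), cursors c1@2 c2@7, authorship ..1....2.

Answer: fcldpqklw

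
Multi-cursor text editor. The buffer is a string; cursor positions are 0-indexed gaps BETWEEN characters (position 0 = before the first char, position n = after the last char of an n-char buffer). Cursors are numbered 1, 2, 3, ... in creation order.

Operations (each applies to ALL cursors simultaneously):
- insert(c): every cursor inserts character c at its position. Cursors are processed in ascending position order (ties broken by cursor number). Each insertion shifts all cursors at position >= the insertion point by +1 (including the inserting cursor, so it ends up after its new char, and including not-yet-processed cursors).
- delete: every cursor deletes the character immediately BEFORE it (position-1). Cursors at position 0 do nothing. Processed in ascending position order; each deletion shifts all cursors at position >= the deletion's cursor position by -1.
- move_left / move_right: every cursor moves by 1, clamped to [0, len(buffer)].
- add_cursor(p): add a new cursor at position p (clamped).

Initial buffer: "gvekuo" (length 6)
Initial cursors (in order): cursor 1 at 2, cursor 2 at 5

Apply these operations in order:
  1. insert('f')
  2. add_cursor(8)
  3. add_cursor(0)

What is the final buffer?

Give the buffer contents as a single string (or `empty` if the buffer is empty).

After op 1 (insert('f')): buffer="gvfekufo" (len 8), cursors c1@3 c2@7, authorship ..1...2.
After op 2 (add_cursor(8)): buffer="gvfekufo" (len 8), cursors c1@3 c2@7 c3@8, authorship ..1...2.
After op 3 (add_cursor(0)): buffer="gvfekufo" (len 8), cursors c4@0 c1@3 c2@7 c3@8, authorship ..1...2.

Answer: gvfekufo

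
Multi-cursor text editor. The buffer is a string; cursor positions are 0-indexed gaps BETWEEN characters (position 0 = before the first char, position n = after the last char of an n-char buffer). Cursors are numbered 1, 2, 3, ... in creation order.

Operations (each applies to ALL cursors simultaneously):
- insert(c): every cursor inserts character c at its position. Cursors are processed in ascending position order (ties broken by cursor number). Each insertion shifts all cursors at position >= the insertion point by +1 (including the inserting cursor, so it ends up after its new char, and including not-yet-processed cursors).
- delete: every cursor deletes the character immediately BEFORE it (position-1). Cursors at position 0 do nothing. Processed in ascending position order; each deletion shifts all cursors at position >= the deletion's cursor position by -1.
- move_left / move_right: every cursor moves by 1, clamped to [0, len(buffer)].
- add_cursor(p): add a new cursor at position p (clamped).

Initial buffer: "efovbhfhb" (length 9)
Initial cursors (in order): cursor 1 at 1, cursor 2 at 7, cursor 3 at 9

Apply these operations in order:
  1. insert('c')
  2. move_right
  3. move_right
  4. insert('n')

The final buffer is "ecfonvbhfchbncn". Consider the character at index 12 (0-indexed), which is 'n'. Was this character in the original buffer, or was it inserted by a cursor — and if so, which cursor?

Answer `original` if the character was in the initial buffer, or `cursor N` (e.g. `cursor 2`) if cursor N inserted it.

After op 1 (insert('c')): buffer="ecfovbhfchbc" (len 12), cursors c1@2 c2@9 c3@12, authorship .1......2..3
After op 2 (move_right): buffer="ecfovbhfchbc" (len 12), cursors c1@3 c2@10 c3@12, authorship .1......2..3
After op 3 (move_right): buffer="ecfovbhfchbc" (len 12), cursors c1@4 c2@11 c3@12, authorship .1......2..3
After op 4 (insert('n')): buffer="ecfonvbhfchbncn" (len 15), cursors c1@5 c2@13 c3@15, authorship .1..1....2..233
Authorship (.=original, N=cursor N): . 1 . . 1 . . . . 2 . . 2 3 3
Index 12: author = 2

Answer: cursor 2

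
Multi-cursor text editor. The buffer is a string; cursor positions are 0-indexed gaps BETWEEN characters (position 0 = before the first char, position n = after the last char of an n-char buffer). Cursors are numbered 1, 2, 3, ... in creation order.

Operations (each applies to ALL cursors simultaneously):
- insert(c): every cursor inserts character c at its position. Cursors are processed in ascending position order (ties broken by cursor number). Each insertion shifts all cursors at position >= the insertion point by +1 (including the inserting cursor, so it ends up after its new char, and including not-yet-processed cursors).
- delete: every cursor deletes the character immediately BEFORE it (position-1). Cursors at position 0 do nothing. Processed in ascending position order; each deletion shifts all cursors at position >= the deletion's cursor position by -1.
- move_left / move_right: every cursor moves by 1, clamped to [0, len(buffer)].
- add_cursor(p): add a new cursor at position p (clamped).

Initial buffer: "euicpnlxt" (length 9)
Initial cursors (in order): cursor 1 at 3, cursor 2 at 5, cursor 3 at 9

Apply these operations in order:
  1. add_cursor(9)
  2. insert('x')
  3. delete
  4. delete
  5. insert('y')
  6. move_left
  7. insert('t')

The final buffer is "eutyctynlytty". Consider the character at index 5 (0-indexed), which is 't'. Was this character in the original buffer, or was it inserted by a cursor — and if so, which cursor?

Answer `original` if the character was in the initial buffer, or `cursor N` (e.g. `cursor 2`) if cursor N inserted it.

Answer: cursor 2

Derivation:
After op 1 (add_cursor(9)): buffer="euicpnlxt" (len 9), cursors c1@3 c2@5 c3@9 c4@9, authorship .........
After op 2 (insert('x')): buffer="euixcpxnlxtxx" (len 13), cursors c1@4 c2@7 c3@13 c4@13, authorship ...1..2....34
After op 3 (delete): buffer="euicpnlxt" (len 9), cursors c1@3 c2@5 c3@9 c4@9, authorship .........
After op 4 (delete): buffer="eucnl" (len 5), cursors c1@2 c2@3 c3@5 c4@5, authorship .....
After op 5 (insert('y')): buffer="euycynlyy" (len 9), cursors c1@3 c2@5 c3@9 c4@9, authorship ..1.2..34
After op 6 (move_left): buffer="euycynlyy" (len 9), cursors c1@2 c2@4 c3@8 c4@8, authorship ..1.2..34
After op 7 (insert('t')): buffer="eutyctynlytty" (len 13), cursors c1@3 c2@6 c3@12 c4@12, authorship ..11.22..3344
Authorship (.=original, N=cursor N): . . 1 1 . 2 2 . . 3 3 4 4
Index 5: author = 2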